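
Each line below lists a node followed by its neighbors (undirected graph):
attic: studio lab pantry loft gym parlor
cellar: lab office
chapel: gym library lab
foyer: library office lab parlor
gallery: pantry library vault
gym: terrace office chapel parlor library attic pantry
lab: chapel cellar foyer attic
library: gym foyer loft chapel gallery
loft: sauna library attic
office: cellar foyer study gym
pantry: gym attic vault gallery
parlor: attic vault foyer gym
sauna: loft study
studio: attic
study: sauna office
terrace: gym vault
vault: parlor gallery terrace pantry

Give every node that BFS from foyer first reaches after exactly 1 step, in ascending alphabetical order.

lab, library, office, parlor

Level 0: foyer
Level 1: lab, library, office, parlor
Level 2: attic, cellar, chapel, gallery, gym, loft, study, vault
Level 3: pantry, sauna, studio, terrace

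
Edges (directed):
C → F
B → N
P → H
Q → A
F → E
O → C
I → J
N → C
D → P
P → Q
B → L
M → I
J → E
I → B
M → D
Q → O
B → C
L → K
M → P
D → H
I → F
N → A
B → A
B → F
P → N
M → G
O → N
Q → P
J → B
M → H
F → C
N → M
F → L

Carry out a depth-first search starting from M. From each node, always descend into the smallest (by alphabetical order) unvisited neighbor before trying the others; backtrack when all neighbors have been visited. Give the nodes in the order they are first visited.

Visit M
M → D
D → H
D → P
P → N
N → A
N → C
C → F
F → E
F → L
L → K
P → Q
Q → O
M → G
M → I
I → B
I → J

M, D, H, P, N, A, C, F, E, L, K, Q, O, G, I, B, J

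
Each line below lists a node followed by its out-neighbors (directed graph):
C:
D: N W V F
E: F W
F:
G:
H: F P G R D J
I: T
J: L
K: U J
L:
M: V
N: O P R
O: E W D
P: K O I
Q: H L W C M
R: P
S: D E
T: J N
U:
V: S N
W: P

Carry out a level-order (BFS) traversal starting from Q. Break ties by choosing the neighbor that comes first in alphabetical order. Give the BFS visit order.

Q C H L M W D F G J P R V N I K O S T U E

Visit Q; enqueue C, H, L, M, W → queue [C, H, L, M, W]
Visit C → queue [H, L, M, W]
Visit H; enqueue D, F, G, J, P, R → queue [L, M, W, D, F, G, J, P, R]
Visit L → queue [M, W, D, F, G, J, P, R]
Visit M; enqueue V → queue [W, D, F, G, J, P, R, V]
Visit W → queue [D, F, G, J, P, R, V]
Visit D; enqueue N → queue [F, G, J, P, R, V, N]
Visit F → queue [G, J, P, R, V, N]
Visit G → queue [J, P, R, V, N]
Visit J → queue [P, R, V, N]
Visit P; enqueue I, K, O → queue [R, V, N, I, K, O]
Visit R → queue [V, N, I, K, O]
Visit V; enqueue S → queue [N, I, K, O, S]
Visit N → queue [I, K, O, S]
Visit I; enqueue T → queue [K, O, S, T]
Visit K; enqueue U → queue [O, S, T, U]
Visit O; enqueue E → queue [S, T, U, E]
Visit S → queue [T, U, E]
Visit T → queue [U, E]
Visit U → queue [E]
Visit E → queue []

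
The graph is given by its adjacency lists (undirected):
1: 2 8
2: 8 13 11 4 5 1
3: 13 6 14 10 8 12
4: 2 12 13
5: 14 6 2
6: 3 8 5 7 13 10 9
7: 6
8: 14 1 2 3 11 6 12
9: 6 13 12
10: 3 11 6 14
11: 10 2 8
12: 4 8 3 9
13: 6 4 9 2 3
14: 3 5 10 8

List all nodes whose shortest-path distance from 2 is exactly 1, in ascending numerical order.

1, 4, 5, 8, 11, 13

Level 0: 2
Level 1: 1, 4, 5, 8, 11, 13
Level 2: 3, 6, 9, 10, 12, 14
Level 3: 7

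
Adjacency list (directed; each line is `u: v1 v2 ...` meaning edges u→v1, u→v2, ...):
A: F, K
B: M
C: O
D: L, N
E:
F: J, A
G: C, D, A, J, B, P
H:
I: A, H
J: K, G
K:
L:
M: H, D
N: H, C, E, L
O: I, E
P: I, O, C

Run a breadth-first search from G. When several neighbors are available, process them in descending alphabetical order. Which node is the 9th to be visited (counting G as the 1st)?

I

Visit G; enqueue P, J, D, C, B, A → queue [P, J, D, C, B, A]
Visit P; enqueue O, I → queue [J, D, C, B, A, O, I]
Visit J; enqueue K → queue [D, C, B, A, O, I, K]
Visit D; enqueue N, L → queue [C, B, A, O, I, K, N, L]
Visit C → queue [B, A, O, I, K, N, L]
Visit B; enqueue M → queue [A, O, I, K, N, L, M]
Visit A; enqueue F → queue [O, I, K, N, L, M, F]
Visit O; enqueue E → queue [I, K, N, L, M, F, E]
Visit I; enqueue H → queue [K, N, L, M, F, E, H]
Visit K → queue [N, L, M, F, E, H]
Visit N → queue [L, M, F, E, H]
Visit L → queue [M, F, E, H]
Visit M → queue [F, E, H]
Visit F → queue [E, H]
Visit E → queue [H]
Visit H → queue []

Visit order: G, P, J, D, C, B, A, O, I, K, N, L, M, F, E, H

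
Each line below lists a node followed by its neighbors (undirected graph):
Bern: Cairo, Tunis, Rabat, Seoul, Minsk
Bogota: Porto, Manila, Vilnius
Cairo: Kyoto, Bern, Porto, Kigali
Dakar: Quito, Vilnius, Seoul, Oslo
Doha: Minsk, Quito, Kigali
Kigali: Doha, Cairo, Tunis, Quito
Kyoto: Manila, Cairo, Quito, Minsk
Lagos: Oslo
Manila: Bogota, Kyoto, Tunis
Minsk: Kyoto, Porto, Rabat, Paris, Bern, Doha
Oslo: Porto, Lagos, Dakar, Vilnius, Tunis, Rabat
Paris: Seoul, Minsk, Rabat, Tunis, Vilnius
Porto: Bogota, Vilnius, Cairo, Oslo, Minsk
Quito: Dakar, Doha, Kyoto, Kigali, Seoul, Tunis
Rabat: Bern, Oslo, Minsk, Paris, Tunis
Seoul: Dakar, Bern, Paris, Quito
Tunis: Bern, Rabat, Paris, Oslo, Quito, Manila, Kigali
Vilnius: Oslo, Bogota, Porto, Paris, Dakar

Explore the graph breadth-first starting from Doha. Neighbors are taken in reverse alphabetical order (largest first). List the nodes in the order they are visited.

Doha Quito Minsk Kigali Tunis Seoul Kyoto Dakar Rabat Porto Paris Bern Cairo Oslo Manila Vilnius Bogota Lagos

Visit Doha; enqueue Quito, Minsk, Kigali → queue [Quito, Minsk, Kigali]
Visit Quito; enqueue Tunis, Seoul, Kyoto, Dakar → queue [Minsk, Kigali, Tunis, Seoul, Kyoto, Dakar]
Visit Minsk; enqueue Rabat, Porto, Paris, Bern → queue [Kigali, Tunis, Seoul, Kyoto, Dakar, Rabat, Porto, Paris, Bern]
Visit Kigali; enqueue Cairo → queue [Tunis, Seoul, Kyoto, Dakar, Rabat, Porto, Paris, Bern, Cairo]
Visit Tunis; enqueue Oslo, Manila → queue [Seoul, Kyoto, Dakar, Rabat, Porto, Paris, Bern, Cairo, Oslo, Manila]
Visit Seoul → queue [Kyoto, Dakar, Rabat, Porto, Paris, Bern, Cairo, Oslo, Manila]
Visit Kyoto → queue [Dakar, Rabat, Porto, Paris, Bern, Cairo, Oslo, Manila]
Visit Dakar; enqueue Vilnius → queue [Rabat, Porto, Paris, Bern, Cairo, Oslo, Manila, Vilnius]
Visit Rabat → queue [Porto, Paris, Bern, Cairo, Oslo, Manila, Vilnius]
Visit Porto; enqueue Bogota → queue [Paris, Bern, Cairo, Oslo, Manila, Vilnius, Bogota]
Visit Paris → queue [Bern, Cairo, Oslo, Manila, Vilnius, Bogota]
Visit Bern → queue [Cairo, Oslo, Manila, Vilnius, Bogota]
Visit Cairo → queue [Oslo, Manila, Vilnius, Bogota]
Visit Oslo; enqueue Lagos → queue [Manila, Vilnius, Bogota, Lagos]
Visit Manila → queue [Vilnius, Bogota, Lagos]
Visit Vilnius → queue [Bogota, Lagos]
Visit Bogota → queue [Lagos]
Visit Lagos → queue []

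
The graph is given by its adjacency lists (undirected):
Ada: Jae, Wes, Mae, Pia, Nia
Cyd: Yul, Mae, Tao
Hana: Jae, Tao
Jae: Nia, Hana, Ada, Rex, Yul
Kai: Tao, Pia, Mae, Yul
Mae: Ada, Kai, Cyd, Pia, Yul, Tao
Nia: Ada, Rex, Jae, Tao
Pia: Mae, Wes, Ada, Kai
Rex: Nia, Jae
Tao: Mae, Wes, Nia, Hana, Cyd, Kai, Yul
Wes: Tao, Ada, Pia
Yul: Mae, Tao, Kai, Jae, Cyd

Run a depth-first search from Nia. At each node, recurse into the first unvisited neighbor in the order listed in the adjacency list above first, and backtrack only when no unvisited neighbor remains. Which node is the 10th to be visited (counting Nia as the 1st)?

Yul

Visit Nia
Nia → Ada
Ada → Jae
Jae → Hana
Hana → Tao
Tao → Mae
Mae → Kai
Kai → Pia
Pia → Wes
Kai → Yul
Yul → Cyd
Jae → Rex

Visit order: Nia, Ada, Jae, Hana, Tao, Mae, Kai, Pia, Wes, Yul, Cyd, Rex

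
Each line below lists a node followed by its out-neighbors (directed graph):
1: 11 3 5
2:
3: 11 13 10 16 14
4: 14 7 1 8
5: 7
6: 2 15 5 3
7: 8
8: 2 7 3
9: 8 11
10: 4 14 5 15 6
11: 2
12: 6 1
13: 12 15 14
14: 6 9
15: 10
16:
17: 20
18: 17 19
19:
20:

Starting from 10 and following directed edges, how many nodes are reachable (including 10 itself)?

16

BFS from 10 visits: 10, 4, 14, 5, 15, 6, 7, 1, 8, 9, 2, 3, 11, 13, 16, 12
Reachable nodes: 16 of 20 total.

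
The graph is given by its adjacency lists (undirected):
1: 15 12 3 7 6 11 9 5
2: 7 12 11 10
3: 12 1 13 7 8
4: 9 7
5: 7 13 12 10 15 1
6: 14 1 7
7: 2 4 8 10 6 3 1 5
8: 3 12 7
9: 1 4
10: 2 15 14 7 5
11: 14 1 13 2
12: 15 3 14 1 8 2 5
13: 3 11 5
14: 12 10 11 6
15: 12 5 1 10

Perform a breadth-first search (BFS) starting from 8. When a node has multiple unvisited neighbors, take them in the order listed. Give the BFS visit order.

Visit 8; enqueue 3, 12, 7 → queue [3, 12, 7]
Visit 3; enqueue 1, 13 → queue [12, 7, 1, 13]
Visit 12; enqueue 15, 14, 2, 5 → queue [7, 1, 13, 15, 14, 2, 5]
Visit 7; enqueue 4, 10, 6 → queue [1, 13, 15, 14, 2, 5, 4, 10, 6]
Visit 1; enqueue 11, 9 → queue [13, 15, 14, 2, 5, 4, 10, 6, 11, 9]
Visit 13 → queue [15, 14, 2, 5, 4, 10, 6, 11, 9]
Visit 15 → queue [14, 2, 5, 4, 10, 6, 11, 9]
Visit 14 → queue [2, 5, 4, 10, 6, 11, 9]
Visit 2 → queue [5, 4, 10, 6, 11, 9]
Visit 5 → queue [4, 10, 6, 11, 9]
Visit 4 → queue [10, 6, 11, 9]
Visit 10 → queue [6, 11, 9]
Visit 6 → queue [11, 9]
Visit 11 → queue [9]
Visit 9 → queue []

8, 3, 12, 7, 1, 13, 15, 14, 2, 5, 4, 10, 6, 11, 9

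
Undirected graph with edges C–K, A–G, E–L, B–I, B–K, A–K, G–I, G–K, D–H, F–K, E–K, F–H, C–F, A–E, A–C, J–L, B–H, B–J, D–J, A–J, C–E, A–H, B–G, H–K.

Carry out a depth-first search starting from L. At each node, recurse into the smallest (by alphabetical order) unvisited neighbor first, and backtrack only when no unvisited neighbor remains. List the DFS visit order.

Visit L
L → E
E → A
A → C
C → F
F → H
H → B
B → G
G → I
G → K
B → J
J → D

L -> E -> A -> C -> F -> H -> B -> G -> I -> K -> J -> D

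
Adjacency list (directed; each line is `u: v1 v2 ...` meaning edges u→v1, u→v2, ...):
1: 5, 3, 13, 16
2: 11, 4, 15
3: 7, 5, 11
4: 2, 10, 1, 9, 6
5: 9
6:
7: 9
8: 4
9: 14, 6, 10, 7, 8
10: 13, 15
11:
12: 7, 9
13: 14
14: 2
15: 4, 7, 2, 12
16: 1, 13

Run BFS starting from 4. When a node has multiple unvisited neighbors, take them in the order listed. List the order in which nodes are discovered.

Visit 4; enqueue 2, 10, 1, 9, 6 → queue [2, 10, 1, 9, 6]
Visit 2; enqueue 11, 15 → queue [10, 1, 9, 6, 11, 15]
Visit 10; enqueue 13 → queue [1, 9, 6, 11, 15, 13]
Visit 1; enqueue 5, 3, 16 → queue [9, 6, 11, 15, 13, 5, 3, 16]
Visit 9; enqueue 14, 7, 8 → queue [6, 11, 15, 13, 5, 3, 16, 14, 7, 8]
Visit 6 → queue [11, 15, 13, 5, 3, 16, 14, 7, 8]
Visit 11 → queue [15, 13, 5, 3, 16, 14, 7, 8]
Visit 15; enqueue 12 → queue [13, 5, 3, 16, 14, 7, 8, 12]
Visit 13 → queue [5, 3, 16, 14, 7, 8, 12]
Visit 5 → queue [3, 16, 14, 7, 8, 12]
Visit 3 → queue [16, 14, 7, 8, 12]
Visit 16 → queue [14, 7, 8, 12]
Visit 14 → queue [7, 8, 12]
Visit 7 → queue [8, 12]
Visit 8 → queue [12]
Visit 12 → queue []

4 2 10 1 9 6 11 15 13 5 3 16 14 7 8 12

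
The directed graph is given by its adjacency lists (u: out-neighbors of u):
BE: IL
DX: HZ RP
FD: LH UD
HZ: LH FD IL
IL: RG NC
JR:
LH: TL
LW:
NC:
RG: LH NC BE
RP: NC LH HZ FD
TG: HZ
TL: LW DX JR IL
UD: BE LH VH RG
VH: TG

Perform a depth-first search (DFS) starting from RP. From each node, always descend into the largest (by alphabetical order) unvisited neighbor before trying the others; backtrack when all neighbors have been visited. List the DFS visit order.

RP, NC, LH, TL, LW, JR, IL, RG, BE, DX, HZ, FD, UD, VH, TG

Visit RP
RP → NC
RP → LH
LH → TL
TL → LW
TL → JR
TL → IL
IL → RG
RG → BE
TL → DX
DX → HZ
HZ → FD
FD → UD
UD → VH
VH → TG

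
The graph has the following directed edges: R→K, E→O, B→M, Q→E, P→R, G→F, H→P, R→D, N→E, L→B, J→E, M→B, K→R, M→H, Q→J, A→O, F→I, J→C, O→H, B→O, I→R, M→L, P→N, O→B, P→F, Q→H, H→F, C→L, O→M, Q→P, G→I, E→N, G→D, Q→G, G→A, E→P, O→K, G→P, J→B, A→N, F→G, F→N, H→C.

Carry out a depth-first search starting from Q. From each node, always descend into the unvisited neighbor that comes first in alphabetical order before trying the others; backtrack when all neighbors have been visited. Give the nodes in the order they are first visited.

Q -> E -> N -> O -> B -> M -> H -> C -> L -> F -> G -> A -> D -> I -> R -> K -> P -> J

Visit Q
Q → E
E → N
E → O
O → B
B → M
M → H
H → C
C → L
H → F
F → G
G → A
G → D
G → I
I → R
R → K
G → P
Q → J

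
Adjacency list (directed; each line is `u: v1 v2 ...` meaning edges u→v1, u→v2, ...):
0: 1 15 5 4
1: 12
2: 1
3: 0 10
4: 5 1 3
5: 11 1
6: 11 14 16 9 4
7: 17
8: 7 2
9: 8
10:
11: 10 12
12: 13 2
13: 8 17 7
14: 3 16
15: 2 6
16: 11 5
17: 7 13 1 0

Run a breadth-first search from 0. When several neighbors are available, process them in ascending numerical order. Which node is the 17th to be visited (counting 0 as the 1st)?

Visit 0; enqueue 1, 4, 5, 15 → queue [1, 4, 5, 15]
Visit 1; enqueue 12 → queue [4, 5, 15, 12]
Visit 4; enqueue 3 → queue [5, 15, 12, 3]
Visit 5; enqueue 11 → queue [15, 12, 3, 11]
Visit 15; enqueue 2, 6 → queue [12, 3, 11, 2, 6]
Visit 12; enqueue 13 → queue [3, 11, 2, 6, 13]
Visit 3; enqueue 10 → queue [11, 2, 6, 13, 10]
Visit 11 → queue [2, 6, 13, 10]
Visit 2 → queue [6, 13, 10]
Visit 6; enqueue 9, 14, 16 → queue [13, 10, 9, 14, 16]
Visit 13; enqueue 7, 8, 17 → queue [10, 9, 14, 16, 7, 8, 17]
Visit 10 → queue [9, 14, 16, 7, 8, 17]
Visit 9 → queue [14, 16, 7, 8, 17]
Visit 14 → queue [16, 7, 8, 17]
Visit 16 → queue [7, 8, 17]
Visit 7 → queue [8, 17]
Visit 8 → queue [17]
Visit 17 → queue []

Visit order: 0, 1, 4, 5, 15, 12, 3, 11, 2, 6, 13, 10, 9, 14, 16, 7, 8, 17

8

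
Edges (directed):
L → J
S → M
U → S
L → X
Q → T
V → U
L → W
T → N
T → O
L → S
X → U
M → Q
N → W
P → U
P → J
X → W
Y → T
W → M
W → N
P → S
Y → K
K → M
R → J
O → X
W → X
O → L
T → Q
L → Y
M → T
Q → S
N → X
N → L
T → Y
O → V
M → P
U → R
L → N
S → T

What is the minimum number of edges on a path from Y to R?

5

Level 0: Y
Level 1: K, T
Level 2: M, N, O, Q
Level 3: L, P, S, V, W, X
Level 4: J, U
Level 5: R
R first appears at level 5.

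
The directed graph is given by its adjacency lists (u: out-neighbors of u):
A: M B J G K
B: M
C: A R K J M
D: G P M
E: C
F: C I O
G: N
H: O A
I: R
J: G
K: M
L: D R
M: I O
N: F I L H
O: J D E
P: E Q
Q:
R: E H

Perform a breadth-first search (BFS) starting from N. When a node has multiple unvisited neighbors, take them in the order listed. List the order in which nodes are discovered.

N → F → I → L → H → C → O → R → D → A → K → J → M → E → G → P → B → Q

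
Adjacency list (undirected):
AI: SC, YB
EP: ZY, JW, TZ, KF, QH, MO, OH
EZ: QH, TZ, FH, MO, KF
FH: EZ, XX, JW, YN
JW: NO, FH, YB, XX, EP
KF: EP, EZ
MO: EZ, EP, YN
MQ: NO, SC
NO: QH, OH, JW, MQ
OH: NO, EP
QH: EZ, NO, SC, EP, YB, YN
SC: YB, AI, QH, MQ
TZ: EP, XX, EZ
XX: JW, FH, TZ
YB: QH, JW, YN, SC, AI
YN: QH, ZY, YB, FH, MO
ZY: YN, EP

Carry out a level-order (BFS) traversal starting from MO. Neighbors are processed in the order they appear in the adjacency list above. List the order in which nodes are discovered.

Visit MO; enqueue EZ, EP, YN → queue [EZ, EP, YN]
Visit EZ; enqueue QH, TZ, FH, KF → queue [EP, YN, QH, TZ, FH, KF]
Visit EP; enqueue ZY, JW, OH → queue [YN, QH, TZ, FH, KF, ZY, JW, OH]
Visit YN; enqueue YB → queue [QH, TZ, FH, KF, ZY, JW, OH, YB]
Visit QH; enqueue NO, SC → queue [TZ, FH, KF, ZY, JW, OH, YB, NO, SC]
Visit TZ; enqueue XX → queue [FH, KF, ZY, JW, OH, YB, NO, SC, XX]
Visit FH → queue [KF, ZY, JW, OH, YB, NO, SC, XX]
Visit KF → queue [ZY, JW, OH, YB, NO, SC, XX]
Visit ZY → queue [JW, OH, YB, NO, SC, XX]
Visit JW → queue [OH, YB, NO, SC, XX]
Visit OH → queue [YB, NO, SC, XX]
Visit YB; enqueue AI → queue [NO, SC, XX, AI]
Visit NO; enqueue MQ → queue [SC, XX, AI, MQ]
Visit SC → queue [XX, AI, MQ]
Visit XX → queue [AI, MQ]
Visit AI → queue [MQ]
Visit MQ → queue []

MO, EZ, EP, YN, QH, TZ, FH, KF, ZY, JW, OH, YB, NO, SC, XX, AI, MQ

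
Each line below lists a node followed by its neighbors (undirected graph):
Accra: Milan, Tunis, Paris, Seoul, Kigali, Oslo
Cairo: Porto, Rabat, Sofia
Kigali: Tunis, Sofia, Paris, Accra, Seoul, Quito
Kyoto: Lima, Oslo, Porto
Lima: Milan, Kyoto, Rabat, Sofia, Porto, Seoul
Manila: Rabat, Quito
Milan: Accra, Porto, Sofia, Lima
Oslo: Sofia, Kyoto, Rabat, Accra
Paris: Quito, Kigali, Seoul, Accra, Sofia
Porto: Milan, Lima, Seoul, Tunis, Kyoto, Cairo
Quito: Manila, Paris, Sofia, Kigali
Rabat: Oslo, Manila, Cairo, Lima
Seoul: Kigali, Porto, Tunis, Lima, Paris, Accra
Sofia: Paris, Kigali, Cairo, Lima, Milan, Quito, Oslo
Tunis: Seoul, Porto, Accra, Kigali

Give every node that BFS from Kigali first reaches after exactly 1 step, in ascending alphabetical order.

Accra, Paris, Quito, Seoul, Sofia, Tunis

Level 0: Kigali
Level 1: Accra, Paris, Quito, Seoul, Sofia, Tunis
Level 2: Cairo, Lima, Manila, Milan, Oslo, Porto
Level 3: Kyoto, Rabat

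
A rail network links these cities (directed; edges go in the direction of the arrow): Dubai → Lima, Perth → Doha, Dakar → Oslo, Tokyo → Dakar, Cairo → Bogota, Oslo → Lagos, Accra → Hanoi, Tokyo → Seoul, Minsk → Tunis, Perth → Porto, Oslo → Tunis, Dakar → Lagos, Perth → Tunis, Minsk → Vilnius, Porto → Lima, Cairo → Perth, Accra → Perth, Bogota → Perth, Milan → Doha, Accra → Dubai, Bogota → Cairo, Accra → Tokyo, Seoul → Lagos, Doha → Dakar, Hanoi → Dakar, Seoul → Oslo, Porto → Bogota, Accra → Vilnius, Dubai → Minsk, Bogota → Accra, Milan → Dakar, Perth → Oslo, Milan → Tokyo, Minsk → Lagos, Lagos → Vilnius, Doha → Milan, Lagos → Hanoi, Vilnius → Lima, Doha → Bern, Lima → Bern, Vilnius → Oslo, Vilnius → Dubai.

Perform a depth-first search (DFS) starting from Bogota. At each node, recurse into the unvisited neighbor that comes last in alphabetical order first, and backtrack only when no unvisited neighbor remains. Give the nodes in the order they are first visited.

Bogota, Perth, Tunis, Porto, Lima, Bern, Oslo, Lagos, Vilnius, Dubai, Minsk, Hanoi, Dakar, Doha, Milan, Tokyo, Seoul, Cairo, Accra

Visit Bogota
Bogota → Perth
Perth → Tunis
Perth → Porto
Porto → Lima
Lima → Bern
Perth → Oslo
Oslo → Lagos
Lagos → Vilnius
Vilnius → Dubai
Dubai → Minsk
Lagos → Hanoi
Hanoi → Dakar
Perth → Doha
Doha → Milan
Milan → Tokyo
Tokyo → Seoul
Bogota → Cairo
Bogota → Accra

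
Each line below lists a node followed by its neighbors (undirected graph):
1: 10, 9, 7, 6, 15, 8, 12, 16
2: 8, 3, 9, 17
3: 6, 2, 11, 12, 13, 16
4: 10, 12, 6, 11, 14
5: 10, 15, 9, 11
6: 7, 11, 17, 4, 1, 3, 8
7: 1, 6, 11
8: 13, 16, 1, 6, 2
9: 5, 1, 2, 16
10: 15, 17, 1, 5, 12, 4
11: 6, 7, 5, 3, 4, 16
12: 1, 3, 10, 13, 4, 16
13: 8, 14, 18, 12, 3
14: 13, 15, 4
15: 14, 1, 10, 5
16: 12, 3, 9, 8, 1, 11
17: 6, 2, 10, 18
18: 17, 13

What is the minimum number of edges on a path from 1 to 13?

2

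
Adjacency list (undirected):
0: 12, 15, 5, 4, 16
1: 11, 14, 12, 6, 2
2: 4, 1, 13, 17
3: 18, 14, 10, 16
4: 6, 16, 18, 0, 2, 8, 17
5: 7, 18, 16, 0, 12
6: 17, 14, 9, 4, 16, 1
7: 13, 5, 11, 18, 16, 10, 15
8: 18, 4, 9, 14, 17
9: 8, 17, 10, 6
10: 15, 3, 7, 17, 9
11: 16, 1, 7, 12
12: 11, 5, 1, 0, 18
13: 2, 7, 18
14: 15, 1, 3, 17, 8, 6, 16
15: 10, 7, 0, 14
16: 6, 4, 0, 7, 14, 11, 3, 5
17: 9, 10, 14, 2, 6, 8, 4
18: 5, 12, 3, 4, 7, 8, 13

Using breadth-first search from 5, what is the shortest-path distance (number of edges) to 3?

2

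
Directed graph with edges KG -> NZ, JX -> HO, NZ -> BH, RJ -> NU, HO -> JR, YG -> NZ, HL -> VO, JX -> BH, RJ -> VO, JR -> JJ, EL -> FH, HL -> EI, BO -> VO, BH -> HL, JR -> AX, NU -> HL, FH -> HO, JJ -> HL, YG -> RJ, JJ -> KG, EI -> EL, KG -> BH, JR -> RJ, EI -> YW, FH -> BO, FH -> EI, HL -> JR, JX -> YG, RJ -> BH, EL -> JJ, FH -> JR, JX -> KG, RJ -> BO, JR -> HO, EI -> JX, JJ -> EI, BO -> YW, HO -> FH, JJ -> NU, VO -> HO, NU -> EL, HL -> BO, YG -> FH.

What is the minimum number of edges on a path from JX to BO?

3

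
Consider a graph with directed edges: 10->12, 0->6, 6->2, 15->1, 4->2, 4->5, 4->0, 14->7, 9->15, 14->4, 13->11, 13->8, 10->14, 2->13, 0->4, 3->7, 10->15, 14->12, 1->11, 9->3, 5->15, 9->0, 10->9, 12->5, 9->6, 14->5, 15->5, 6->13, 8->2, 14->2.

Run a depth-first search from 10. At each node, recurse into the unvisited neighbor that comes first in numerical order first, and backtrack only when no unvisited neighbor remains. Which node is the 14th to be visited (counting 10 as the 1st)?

7

Visit 10
10 → 9
9 → 0
0 → 4
4 → 2
2 → 13
13 → 8
13 → 11
4 → 5
5 → 15
15 → 1
0 → 6
9 → 3
3 → 7
10 → 12
10 → 14

Visit order: 10, 9, 0, 4, 2, 13, 8, 11, 5, 15, 1, 6, 3, 7, 12, 14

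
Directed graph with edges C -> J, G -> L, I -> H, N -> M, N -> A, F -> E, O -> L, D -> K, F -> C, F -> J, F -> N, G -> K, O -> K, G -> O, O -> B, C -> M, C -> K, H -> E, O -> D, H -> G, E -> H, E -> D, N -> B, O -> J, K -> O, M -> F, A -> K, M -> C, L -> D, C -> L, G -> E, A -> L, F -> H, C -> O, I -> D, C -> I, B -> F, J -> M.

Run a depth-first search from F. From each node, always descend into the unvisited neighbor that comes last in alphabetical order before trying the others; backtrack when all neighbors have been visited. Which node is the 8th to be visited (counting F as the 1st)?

Visit F
F → N
N → M
M → C
C → O
O → L
L → D
D → K
O → J
O → B
C → I
I → H
H → G
G → E
N → A

Visit order: F, N, M, C, O, L, D, K, J, B, I, H, G, E, A

K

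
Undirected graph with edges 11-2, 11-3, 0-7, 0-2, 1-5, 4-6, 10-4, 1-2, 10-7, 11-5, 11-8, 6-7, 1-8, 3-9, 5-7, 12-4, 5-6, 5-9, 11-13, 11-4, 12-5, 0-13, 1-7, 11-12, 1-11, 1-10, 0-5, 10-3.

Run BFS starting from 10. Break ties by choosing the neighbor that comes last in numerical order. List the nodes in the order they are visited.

10 → 7 → 4 → 3 → 1 → 6 → 5 → 0 → 12 → 11 → 9 → 8 → 2 → 13

Visit 10; enqueue 7, 4, 3, 1 → queue [7, 4, 3, 1]
Visit 7; enqueue 6, 5, 0 → queue [4, 3, 1, 6, 5, 0]
Visit 4; enqueue 12, 11 → queue [3, 1, 6, 5, 0, 12, 11]
Visit 3; enqueue 9 → queue [1, 6, 5, 0, 12, 11, 9]
Visit 1; enqueue 8, 2 → queue [6, 5, 0, 12, 11, 9, 8, 2]
Visit 6 → queue [5, 0, 12, 11, 9, 8, 2]
Visit 5 → queue [0, 12, 11, 9, 8, 2]
Visit 0; enqueue 13 → queue [12, 11, 9, 8, 2, 13]
Visit 12 → queue [11, 9, 8, 2, 13]
Visit 11 → queue [9, 8, 2, 13]
Visit 9 → queue [8, 2, 13]
Visit 8 → queue [2, 13]
Visit 2 → queue [13]
Visit 13 → queue []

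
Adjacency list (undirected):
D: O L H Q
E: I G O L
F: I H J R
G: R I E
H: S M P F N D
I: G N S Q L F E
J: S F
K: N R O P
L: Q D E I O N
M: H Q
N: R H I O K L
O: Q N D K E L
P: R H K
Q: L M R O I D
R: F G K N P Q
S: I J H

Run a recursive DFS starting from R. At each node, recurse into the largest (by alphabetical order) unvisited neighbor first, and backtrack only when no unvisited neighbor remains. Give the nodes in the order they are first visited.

R, Q, O, N, L, I, S, J, F, H, P, K, M, D, G, E

Visit R
R → Q
Q → O
O → N
N → L
L → I
I → S
S → J
J → F
F → H
H → P
P → K
H → M
H → D
I → G
G → E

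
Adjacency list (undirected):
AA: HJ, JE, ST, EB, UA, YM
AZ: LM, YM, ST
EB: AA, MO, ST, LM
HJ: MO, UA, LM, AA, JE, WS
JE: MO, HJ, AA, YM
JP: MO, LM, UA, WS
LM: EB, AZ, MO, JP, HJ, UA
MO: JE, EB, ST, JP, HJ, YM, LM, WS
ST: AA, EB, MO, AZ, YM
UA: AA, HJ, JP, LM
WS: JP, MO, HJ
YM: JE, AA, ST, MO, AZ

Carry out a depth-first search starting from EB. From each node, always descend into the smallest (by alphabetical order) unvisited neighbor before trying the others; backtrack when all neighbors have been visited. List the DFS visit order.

EB -> AA -> HJ -> JE -> MO -> JP -> LM -> AZ -> ST -> YM -> UA -> WS

Visit EB
EB → AA
AA → HJ
HJ → JE
JE → MO
MO → JP
JP → LM
LM → AZ
AZ → ST
ST → YM
LM → UA
JP → WS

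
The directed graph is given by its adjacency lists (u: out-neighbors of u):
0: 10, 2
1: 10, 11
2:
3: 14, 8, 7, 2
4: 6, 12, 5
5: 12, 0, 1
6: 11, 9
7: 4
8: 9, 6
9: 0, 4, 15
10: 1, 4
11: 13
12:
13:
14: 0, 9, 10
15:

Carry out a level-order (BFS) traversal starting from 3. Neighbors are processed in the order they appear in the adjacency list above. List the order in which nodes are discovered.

Visit 3; enqueue 14, 8, 7, 2 → queue [14, 8, 7, 2]
Visit 14; enqueue 0, 9, 10 → queue [8, 7, 2, 0, 9, 10]
Visit 8; enqueue 6 → queue [7, 2, 0, 9, 10, 6]
Visit 7; enqueue 4 → queue [2, 0, 9, 10, 6, 4]
Visit 2 → queue [0, 9, 10, 6, 4]
Visit 0 → queue [9, 10, 6, 4]
Visit 9; enqueue 15 → queue [10, 6, 4, 15]
Visit 10; enqueue 1 → queue [6, 4, 15, 1]
Visit 6; enqueue 11 → queue [4, 15, 1, 11]
Visit 4; enqueue 12, 5 → queue [15, 1, 11, 12, 5]
Visit 15 → queue [1, 11, 12, 5]
Visit 1 → queue [11, 12, 5]
Visit 11; enqueue 13 → queue [12, 5, 13]
Visit 12 → queue [5, 13]
Visit 5 → queue [13]
Visit 13 → queue []

3 -> 14 -> 8 -> 7 -> 2 -> 0 -> 9 -> 10 -> 6 -> 4 -> 15 -> 1 -> 11 -> 12 -> 5 -> 13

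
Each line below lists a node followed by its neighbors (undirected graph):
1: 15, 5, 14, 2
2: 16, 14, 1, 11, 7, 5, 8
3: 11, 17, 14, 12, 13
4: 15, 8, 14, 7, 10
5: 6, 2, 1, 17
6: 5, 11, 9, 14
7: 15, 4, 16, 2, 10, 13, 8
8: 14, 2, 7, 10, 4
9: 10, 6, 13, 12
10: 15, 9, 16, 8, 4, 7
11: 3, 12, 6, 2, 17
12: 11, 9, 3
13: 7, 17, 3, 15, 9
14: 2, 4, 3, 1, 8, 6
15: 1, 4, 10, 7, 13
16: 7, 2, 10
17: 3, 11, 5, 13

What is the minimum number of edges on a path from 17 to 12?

Level 0: 17
Level 1: 3, 5, 11, 13
Level 2: 1, 2, 6, 7, 9, 12, 14, 15
Level 3: 4, 8, 10, 16
12 first appears at level 2.

2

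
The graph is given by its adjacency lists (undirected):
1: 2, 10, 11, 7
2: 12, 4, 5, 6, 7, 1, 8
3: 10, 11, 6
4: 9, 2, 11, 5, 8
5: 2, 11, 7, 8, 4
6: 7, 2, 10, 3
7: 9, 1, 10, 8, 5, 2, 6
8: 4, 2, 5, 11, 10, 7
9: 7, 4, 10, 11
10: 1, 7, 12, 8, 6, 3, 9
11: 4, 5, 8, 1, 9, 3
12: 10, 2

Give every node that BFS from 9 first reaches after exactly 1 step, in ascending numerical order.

Level 0: 9
Level 1: 4, 7, 10, 11
Level 2: 1, 2, 3, 5, 6, 8, 12

4, 7, 10, 11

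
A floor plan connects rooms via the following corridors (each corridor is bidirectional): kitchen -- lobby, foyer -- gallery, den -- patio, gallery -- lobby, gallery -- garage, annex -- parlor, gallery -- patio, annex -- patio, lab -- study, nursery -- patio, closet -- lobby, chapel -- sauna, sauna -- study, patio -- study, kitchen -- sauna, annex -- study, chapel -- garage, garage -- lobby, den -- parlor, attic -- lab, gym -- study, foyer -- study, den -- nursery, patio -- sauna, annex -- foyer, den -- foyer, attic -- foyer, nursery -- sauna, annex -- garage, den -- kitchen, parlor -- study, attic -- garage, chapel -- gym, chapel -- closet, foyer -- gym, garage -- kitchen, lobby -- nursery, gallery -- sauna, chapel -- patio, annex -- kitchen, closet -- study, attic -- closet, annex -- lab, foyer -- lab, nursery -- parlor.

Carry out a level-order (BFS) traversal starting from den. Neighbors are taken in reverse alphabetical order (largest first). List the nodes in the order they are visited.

den -> patio -> parlor -> nursery -> kitchen -> foyer -> study -> sauna -> gallery -> chapel -> annex -> lobby -> garage -> lab -> gym -> attic -> closet

Visit den; enqueue patio, parlor, nursery, kitchen, foyer → queue [patio, parlor, nursery, kitchen, foyer]
Visit patio; enqueue study, sauna, gallery, chapel, annex → queue [parlor, nursery, kitchen, foyer, study, sauna, gallery, chapel, annex]
Visit parlor → queue [nursery, kitchen, foyer, study, sauna, gallery, chapel, annex]
Visit nursery; enqueue lobby → queue [kitchen, foyer, study, sauna, gallery, chapel, annex, lobby]
Visit kitchen; enqueue garage → queue [foyer, study, sauna, gallery, chapel, annex, lobby, garage]
Visit foyer; enqueue lab, gym, attic → queue [study, sauna, gallery, chapel, annex, lobby, garage, lab, gym, attic]
Visit study; enqueue closet → queue [sauna, gallery, chapel, annex, lobby, garage, lab, gym, attic, closet]
Visit sauna → queue [gallery, chapel, annex, lobby, garage, lab, gym, attic, closet]
Visit gallery → queue [chapel, annex, lobby, garage, lab, gym, attic, closet]
Visit chapel → queue [annex, lobby, garage, lab, gym, attic, closet]
Visit annex → queue [lobby, garage, lab, gym, attic, closet]
Visit lobby → queue [garage, lab, gym, attic, closet]
Visit garage → queue [lab, gym, attic, closet]
Visit lab → queue [gym, attic, closet]
Visit gym → queue [attic, closet]
Visit attic → queue [closet]
Visit closet → queue []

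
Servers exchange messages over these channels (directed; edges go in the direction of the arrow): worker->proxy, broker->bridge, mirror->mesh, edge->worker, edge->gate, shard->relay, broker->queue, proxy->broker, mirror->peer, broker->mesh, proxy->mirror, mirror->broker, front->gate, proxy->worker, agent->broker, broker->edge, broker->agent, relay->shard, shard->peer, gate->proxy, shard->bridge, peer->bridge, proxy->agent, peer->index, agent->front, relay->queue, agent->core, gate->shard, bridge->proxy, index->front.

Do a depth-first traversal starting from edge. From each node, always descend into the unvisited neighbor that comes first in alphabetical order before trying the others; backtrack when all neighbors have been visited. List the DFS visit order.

Visit edge
edge → gate
gate → proxy
proxy → agent
agent → broker
broker → bridge
broker → mesh
broker → queue
agent → core
agent → front
proxy → mirror
mirror → peer
peer → index
proxy → worker
gate → shard
shard → relay

edge, gate, proxy, agent, broker, bridge, mesh, queue, core, front, mirror, peer, index, worker, shard, relay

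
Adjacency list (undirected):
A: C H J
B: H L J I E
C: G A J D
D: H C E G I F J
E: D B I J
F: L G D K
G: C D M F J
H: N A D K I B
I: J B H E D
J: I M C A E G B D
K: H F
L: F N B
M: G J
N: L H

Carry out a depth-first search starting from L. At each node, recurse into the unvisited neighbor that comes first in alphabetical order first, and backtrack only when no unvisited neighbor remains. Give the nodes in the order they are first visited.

L -> B -> E -> D -> C -> A -> H -> I -> J -> G -> F -> K -> M -> N

Visit L
L → B
B → E
E → D
D → C
C → A
A → H
H → I
I → J
J → G
G → F
F → K
G → M
H → N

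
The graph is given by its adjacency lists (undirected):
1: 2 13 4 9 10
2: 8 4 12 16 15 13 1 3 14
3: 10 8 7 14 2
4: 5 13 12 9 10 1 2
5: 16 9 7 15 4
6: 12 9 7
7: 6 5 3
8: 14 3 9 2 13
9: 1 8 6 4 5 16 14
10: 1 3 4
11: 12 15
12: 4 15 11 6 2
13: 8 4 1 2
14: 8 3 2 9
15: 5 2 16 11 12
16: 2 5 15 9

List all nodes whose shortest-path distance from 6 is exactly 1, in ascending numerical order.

Level 0: 6
Level 1: 7, 9, 12
Level 2: 1, 2, 3, 4, 5, 8, 11, 14, 15, 16
Level 3: 10, 13

7, 9, 12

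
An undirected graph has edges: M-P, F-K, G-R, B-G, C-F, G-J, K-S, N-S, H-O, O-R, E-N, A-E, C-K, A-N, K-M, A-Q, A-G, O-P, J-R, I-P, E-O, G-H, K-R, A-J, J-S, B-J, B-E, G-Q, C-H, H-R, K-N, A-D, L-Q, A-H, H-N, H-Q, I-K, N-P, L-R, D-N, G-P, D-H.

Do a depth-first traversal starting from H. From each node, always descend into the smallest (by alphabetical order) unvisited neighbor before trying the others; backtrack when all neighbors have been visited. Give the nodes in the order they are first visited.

H, A, D, N, E, B, G, J, R, K, C, F, I, P, M, O, S, L, Q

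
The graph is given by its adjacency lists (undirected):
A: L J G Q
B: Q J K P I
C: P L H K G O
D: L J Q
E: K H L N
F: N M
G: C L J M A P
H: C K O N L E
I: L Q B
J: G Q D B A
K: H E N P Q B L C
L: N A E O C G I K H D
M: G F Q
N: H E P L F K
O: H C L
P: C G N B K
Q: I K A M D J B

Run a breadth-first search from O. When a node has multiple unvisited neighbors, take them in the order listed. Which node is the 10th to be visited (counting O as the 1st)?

Visit O; enqueue H, C, L → queue [H, C, L]
Visit H; enqueue K, N, E → queue [C, L, K, N, E]
Visit C; enqueue P, G → queue [L, K, N, E, P, G]
Visit L; enqueue A, I, D → queue [K, N, E, P, G, A, I, D]
Visit K; enqueue Q, B → queue [N, E, P, G, A, I, D, Q, B]
Visit N; enqueue F → queue [E, P, G, A, I, D, Q, B, F]
Visit E → queue [P, G, A, I, D, Q, B, F]
Visit P → queue [G, A, I, D, Q, B, F]
Visit G; enqueue J, M → queue [A, I, D, Q, B, F, J, M]
Visit A → queue [I, D, Q, B, F, J, M]
Visit I → queue [D, Q, B, F, J, M]
Visit D → queue [Q, B, F, J, M]
Visit Q → queue [B, F, J, M]
Visit B → queue [F, J, M]
Visit F → queue [J, M]
Visit J → queue [M]
Visit M → queue []

Visit order: O, H, C, L, K, N, E, P, G, A, I, D, Q, B, F, J, M

A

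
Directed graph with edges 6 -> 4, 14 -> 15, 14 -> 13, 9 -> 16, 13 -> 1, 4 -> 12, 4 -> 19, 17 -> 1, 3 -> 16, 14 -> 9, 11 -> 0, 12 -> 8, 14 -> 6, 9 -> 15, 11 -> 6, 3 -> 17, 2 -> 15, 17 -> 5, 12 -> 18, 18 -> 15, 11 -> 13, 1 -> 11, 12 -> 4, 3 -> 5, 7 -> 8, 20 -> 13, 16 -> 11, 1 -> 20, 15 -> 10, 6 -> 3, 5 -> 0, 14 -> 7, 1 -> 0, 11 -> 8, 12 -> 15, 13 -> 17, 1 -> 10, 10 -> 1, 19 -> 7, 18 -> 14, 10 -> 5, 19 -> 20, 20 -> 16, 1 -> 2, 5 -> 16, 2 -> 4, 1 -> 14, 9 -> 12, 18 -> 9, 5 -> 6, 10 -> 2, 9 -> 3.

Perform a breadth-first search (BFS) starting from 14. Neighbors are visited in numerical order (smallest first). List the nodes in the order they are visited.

14 6 7 9 13 15 3 4 8 12 16 1 17 10 5 19 18 11 0 2 20

Visit 14; enqueue 6, 7, 9, 13, 15 → queue [6, 7, 9, 13, 15]
Visit 6; enqueue 3, 4 → queue [7, 9, 13, 15, 3, 4]
Visit 7; enqueue 8 → queue [9, 13, 15, 3, 4, 8]
Visit 9; enqueue 12, 16 → queue [13, 15, 3, 4, 8, 12, 16]
Visit 13; enqueue 1, 17 → queue [15, 3, 4, 8, 12, 16, 1, 17]
Visit 15; enqueue 10 → queue [3, 4, 8, 12, 16, 1, 17, 10]
Visit 3; enqueue 5 → queue [4, 8, 12, 16, 1, 17, 10, 5]
Visit 4; enqueue 19 → queue [8, 12, 16, 1, 17, 10, 5, 19]
Visit 8 → queue [12, 16, 1, 17, 10, 5, 19]
Visit 12; enqueue 18 → queue [16, 1, 17, 10, 5, 19, 18]
Visit 16; enqueue 11 → queue [1, 17, 10, 5, 19, 18, 11]
Visit 1; enqueue 0, 2, 20 → queue [17, 10, 5, 19, 18, 11, 0, 2, 20]
Visit 17 → queue [10, 5, 19, 18, 11, 0, 2, 20]
Visit 10 → queue [5, 19, 18, 11, 0, 2, 20]
Visit 5 → queue [19, 18, 11, 0, 2, 20]
Visit 19 → queue [18, 11, 0, 2, 20]
Visit 18 → queue [11, 0, 2, 20]
Visit 11 → queue [0, 2, 20]
Visit 0 → queue [2, 20]
Visit 2 → queue [20]
Visit 20 → queue []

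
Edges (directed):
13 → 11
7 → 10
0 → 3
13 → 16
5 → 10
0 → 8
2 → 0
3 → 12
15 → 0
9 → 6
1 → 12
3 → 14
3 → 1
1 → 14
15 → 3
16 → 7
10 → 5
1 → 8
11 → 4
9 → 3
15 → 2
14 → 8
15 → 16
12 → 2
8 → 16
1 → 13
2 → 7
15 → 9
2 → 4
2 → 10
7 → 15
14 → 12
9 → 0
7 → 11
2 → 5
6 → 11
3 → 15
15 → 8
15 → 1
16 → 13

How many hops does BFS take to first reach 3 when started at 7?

2

Level 0: 7
Level 1: 10, 11, 15
Level 2: 0, 1, 2, 3, 4, 5, 8, 9, 16
Level 3: 6, 12, 13, 14
3 first appears at level 2.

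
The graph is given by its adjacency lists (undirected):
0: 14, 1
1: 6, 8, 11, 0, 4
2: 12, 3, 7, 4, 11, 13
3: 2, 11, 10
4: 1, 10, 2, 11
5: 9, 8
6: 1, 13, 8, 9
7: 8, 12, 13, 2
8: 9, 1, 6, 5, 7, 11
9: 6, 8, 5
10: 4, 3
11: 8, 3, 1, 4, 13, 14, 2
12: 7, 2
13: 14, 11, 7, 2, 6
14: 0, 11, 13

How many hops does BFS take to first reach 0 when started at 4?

2

Level 0: 4
Level 1: 1, 2, 10, 11
Level 2: 0, 3, 6, 7, 8, 12, 13, 14
Level 3: 5, 9
0 first appears at level 2.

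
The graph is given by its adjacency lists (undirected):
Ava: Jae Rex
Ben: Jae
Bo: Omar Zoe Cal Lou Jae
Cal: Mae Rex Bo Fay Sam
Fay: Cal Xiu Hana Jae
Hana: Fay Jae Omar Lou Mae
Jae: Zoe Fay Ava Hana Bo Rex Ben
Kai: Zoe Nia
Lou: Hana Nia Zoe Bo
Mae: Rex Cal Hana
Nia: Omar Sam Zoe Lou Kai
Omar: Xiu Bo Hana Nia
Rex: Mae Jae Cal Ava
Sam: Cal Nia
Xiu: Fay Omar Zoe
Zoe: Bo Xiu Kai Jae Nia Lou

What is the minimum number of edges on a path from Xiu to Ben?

Level 0: Xiu
Level 1: Fay, Omar, Zoe
Level 2: Bo, Cal, Hana, Jae, Kai, Lou, Nia
Level 3: Ava, Ben, Mae, Rex, Sam
Ben first appears at level 3.

3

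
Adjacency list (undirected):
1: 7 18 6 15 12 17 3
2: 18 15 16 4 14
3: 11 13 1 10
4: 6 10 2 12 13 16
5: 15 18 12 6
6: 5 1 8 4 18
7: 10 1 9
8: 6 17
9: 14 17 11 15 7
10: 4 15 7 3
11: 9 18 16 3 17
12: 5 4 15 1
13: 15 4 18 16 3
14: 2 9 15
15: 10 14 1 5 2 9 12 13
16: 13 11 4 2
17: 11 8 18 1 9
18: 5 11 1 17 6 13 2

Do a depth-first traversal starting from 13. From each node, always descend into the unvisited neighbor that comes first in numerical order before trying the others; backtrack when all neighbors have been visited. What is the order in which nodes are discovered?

Visit 13
13 → 3
3 → 1
1 → 6
6 → 4
4 → 2
2 → 14
14 → 9
9 → 7
7 → 10
10 → 15
15 → 5
5 → 12
5 → 18
18 → 11
11 → 16
11 → 17
17 → 8

13, 3, 1, 6, 4, 2, 14, 9, 7, 10, 15, 5, 12, 18, 11, 16, 17, 8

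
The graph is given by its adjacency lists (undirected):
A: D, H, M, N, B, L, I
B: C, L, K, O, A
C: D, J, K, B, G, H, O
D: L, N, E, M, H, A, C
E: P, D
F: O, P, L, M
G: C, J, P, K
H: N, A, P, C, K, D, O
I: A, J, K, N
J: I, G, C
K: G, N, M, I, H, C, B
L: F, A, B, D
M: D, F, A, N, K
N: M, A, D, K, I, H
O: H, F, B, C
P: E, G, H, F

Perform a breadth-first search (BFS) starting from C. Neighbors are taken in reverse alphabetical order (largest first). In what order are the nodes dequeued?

Visit C; enqueue O, K, J, H, G, D, B → queue [O, K, J, H, G, D, B]
Visit O; enqueue F → queue [K, J, H, G, D, B, F]
Visit K; enqueue N, M, I → queue [J, H, G, D, B, F, N, M, I]
Visit J → queue [H, G, D, B, F, N, M, I]
Visit H; enqueue P, A → queue [G, D, B, F, N, M, I, P, A]
Visit G → queue [D, B, F, N, M, I, P, A]
Visit D; enqueue L, E → queue [B, F, N, M, I, P, A, L, E]
Visit B → queue [F, N, M, I, P, A, L, E]
Visit F → queue [N, M, I, P, A, L, E]
Visit N → queue [M, I, P, A, L, E]
Visit M → queue [I, P, A, L, E]
Visit I → queue [P, A, L, E]
Visit P → queue [A, L, E]
Visit A → queue [L, E]
Visit L → queue [E]
Visit E → queue []

C, O, K, J, H, G, D, B, F, N, M, I, P, A, L, E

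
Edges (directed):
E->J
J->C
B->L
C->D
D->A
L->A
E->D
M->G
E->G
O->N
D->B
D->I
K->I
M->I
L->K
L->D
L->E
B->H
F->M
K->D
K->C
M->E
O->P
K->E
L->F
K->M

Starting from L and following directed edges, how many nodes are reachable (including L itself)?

BFS from L visits: L, A, D, E, F, K, B, I, G, J, M, C, H
Reachable nodes: 13 of 16 total.

13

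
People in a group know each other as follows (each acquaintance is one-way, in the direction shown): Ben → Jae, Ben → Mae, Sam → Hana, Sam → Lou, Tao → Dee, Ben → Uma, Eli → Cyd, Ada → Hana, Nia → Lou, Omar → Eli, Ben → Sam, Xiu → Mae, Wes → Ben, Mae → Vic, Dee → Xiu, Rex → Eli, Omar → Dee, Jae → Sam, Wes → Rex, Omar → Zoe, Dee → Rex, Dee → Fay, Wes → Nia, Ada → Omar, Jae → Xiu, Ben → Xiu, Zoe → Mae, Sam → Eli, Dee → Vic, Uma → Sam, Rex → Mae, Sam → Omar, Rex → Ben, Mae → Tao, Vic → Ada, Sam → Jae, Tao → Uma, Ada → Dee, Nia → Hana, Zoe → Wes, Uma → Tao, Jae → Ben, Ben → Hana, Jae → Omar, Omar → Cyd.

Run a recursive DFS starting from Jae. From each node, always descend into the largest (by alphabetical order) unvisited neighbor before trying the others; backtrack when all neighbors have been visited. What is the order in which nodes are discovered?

Jae Xiu Mae Vic Ada Omar Zoe Wes Rex Eli Cyd Ben Uma Tao Dee Fay Sam Lou Hana Nia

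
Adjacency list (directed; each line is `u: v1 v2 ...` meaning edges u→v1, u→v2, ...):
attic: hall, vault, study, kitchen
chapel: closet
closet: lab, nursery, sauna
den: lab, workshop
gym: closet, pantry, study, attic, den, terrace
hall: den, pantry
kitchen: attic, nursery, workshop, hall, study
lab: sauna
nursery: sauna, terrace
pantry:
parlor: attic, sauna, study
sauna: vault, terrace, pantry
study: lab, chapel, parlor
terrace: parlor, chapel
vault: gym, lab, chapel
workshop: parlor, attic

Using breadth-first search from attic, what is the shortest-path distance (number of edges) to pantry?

2

Level 0: attic
Level 1: hall, kitchen, study, vault
Level 2: chapel, den, gym, lab, nursery, pantry, parlor, workshop
Level 3: closet, sauna, terrace
pantry first appears at level 2.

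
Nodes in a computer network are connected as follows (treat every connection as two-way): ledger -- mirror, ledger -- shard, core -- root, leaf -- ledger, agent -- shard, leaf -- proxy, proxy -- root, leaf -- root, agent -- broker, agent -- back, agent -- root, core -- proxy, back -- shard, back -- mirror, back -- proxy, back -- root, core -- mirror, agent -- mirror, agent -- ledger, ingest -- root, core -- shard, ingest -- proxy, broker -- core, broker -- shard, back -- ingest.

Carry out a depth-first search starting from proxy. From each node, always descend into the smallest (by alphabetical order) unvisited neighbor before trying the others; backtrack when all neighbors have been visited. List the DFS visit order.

Visit proxy
proxy → back
back → agent
agent → broker
broker → core
core → mirror
mirror → ledger
ledger → leaf
leaf → root
root → ingest
ledger → shard

proxy → back → agent → broker → core → mirror → ledger → leaf → root → ingest → shard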